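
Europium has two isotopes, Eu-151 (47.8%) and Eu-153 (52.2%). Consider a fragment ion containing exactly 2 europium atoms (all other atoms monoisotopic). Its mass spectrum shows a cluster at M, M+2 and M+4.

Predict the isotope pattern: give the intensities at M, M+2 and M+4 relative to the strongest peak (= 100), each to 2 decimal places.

Each Eu atom is independently Eu-151 (p = 0.478) or Eu-153 (q = 0.522); the cluster is the binomial expansion (p + q)^2.
P(M) = 0.478^2 = 0.228484
P(M+2) = 2 × 0.478^1 × 0.522^1 = 0.499032
P(M+4) = 0.522^2 = 0.272484
The M+2 peak is largest (0.499032); scaling to 100 gives 45.79 : 100.00 : 54.60.

45.79 : 100.00 : 54.60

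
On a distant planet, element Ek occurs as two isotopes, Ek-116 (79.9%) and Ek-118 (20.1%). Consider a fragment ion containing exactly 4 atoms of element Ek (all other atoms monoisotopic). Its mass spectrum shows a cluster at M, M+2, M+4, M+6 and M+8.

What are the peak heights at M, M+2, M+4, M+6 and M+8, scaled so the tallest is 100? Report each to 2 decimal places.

99.38 : 100.00 : 37.73 : 6.33 : 0.40

The 4 Ek atoms are independent, so intensities follow the terms of (0.799 + 0.201)^4.
P(M) = 0.799^4 = 0.407556
P(M+2) = 4 × 0.799^3 × 0.201^1 = 0.410106
P(M+4) = 6 × 0.799^2 × 0.201^2 = 0.154752
P(M+6) = 4 × 0.799^1 × 0.201^3 = 0.025953
P(M+8) = 0.201^4 = 0.001632
The M+2 peak is largest (0.410106); scaling to 100 gives 99.38 : 100.00 : 37.73 : 6.33 : 0.40.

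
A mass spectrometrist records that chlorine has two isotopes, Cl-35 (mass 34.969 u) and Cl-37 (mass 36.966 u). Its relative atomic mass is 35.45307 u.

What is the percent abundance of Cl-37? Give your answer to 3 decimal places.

24.240%

Let x be the fractional abundance of Cl-35; then Cl-37 has abundance 1 − x.
34.969·x + 36.966·(1 − x) = 35.45307
(34.969 − 36.966)·x = 35.45307 − 36.966
x = -1.51293 / -1.997 = 0.75760 → 75.760% Cl-35, 24.240% Cl-37.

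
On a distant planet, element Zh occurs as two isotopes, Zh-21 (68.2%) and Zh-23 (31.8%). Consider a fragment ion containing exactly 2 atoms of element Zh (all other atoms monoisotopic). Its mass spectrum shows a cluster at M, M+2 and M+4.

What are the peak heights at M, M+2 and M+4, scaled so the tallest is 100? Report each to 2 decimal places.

Each Zh atom is independently Zh-21 (p = 0.682) or Zh-23 (q = 0.318); the cluster is the binomial expansion (p + q)^2.
P(M) = 0.682^2 = 0.465124
P(M+2) = 2 × 0.682^1 × 0.318^1 = 0.433752
P(M+4) = 0.318^2 = 0.101124
The M peak is largest (0.465124); scaling to 100 gives 100.00 : 93.26 : 21.74.

100.00 : 93.26 : 21.74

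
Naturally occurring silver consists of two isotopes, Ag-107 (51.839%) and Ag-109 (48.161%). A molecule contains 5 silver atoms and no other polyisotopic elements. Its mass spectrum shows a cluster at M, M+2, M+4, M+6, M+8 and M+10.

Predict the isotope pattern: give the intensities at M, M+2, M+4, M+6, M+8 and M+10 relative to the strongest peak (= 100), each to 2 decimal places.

Expanding (0.51839 + 0.48161)^5:
P(M) = 0.51839^5 = 0.037435
P(M+2) = 5 × 0.51839^4 × 0.48161^1 = 0.173897
P(M+4) = 10 × 0.51839^3 × 0.48161^2 = 0.323118
P(M+6) = 10 × 0.51839^2 × 0.48161^3 = 0.300192
P(M+8) = 5 × 0.51839^1 × 0.48161^4 = 0.139447
P(M+10) = 0.48161^5 = 0.025911
The M+4 peak is largest (0.323118); scaling to 100 gives 11.59 : 53.82 : 100.00 : 92.90 : 43.16 : 8.02.

11.59 : 53.82 : 100.00 : 92.90 : 43.16 : 8.02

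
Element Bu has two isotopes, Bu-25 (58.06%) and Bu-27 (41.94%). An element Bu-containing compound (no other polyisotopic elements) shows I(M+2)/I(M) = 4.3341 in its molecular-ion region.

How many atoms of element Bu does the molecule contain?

The M+2/M ratio from n Bu atoms is n · q/p = n · 0.4194/0.5806.
n = 4.3341 × 0.5806/0.4194 = 6.00 ≈ 6

6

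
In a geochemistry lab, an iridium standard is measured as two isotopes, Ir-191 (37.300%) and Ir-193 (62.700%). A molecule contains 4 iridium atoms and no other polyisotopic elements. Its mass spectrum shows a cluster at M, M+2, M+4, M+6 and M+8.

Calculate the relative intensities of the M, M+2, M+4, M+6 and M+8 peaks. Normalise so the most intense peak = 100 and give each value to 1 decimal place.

5.3 : 35.4 : 89.2 : 100.0 : 42.0

The 4 Ir atoms are independent, so intensities follow the terms of (0.37300 + 0.62700)^4.
P(M) = 0.37300^4 = 0.019357
P(M+2) = 4 × 0.37300^3 × 0.62700^1 = 0.130153
P(M+4) = 6 × 0.37300^2 × 0.62700^2 = 0.328174
P(M+6) = 4 × 0.37300^1 × 0.62700^3 = 0.367766
P(M+8) = 0.62700^4 = 0.154550
The M+6 peak is largest (0.367766); scaling to 100 gives 5.3 : 35.4 : 89.2 : 100.0 : 42.0.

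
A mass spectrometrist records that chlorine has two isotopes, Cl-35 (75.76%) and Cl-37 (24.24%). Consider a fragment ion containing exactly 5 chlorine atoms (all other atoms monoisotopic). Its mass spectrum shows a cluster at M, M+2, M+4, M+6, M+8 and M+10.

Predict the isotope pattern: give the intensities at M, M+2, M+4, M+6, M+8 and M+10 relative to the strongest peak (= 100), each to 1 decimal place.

Each Cl atom is independently Cl-35 (p = 0.7576) or Cl-37 (q = 0.2424); the cluster is the binomial expansion (p + q)^5.
P(M) = 0.7576^5 = 0.249574
P(M+2) = 5 × 0.7576^4 × 0.2424^1 = 0.399266
P(M+4) = 10 × 0.7576^3 × 0.2424^2 = 0.255497
P(M+6) = 10 × 0.7576^2 × 0.2424^3 = 0.081748
P(M+8) = 5 × 0.7576^1 × 0.2424^4 = 0.013078
P(M+10) = 0.2424^5 = 0.000837
The M+2 peak is largest (0.399266); scaling to 100 gives 62.5 : 100.0 : 64.0 : 20.5 : 3.3 : 0.2.

62.5 : 100.0 : 64.0 : 20.5 : 3.3 : 0.2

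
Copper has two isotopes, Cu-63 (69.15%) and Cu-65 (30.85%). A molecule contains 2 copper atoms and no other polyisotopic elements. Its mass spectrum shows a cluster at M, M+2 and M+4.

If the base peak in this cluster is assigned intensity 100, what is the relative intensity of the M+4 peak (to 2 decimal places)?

19.90

Term probabilities: M 0.4782, M+2 0.4267, M+4 0.0952. Base peak = M.
P(M) = C(2,0) × 0.6915^2 × 0.3085^0 = 1 × 0.47817225 × 1.0000 = 0.478172 (base)
P(M+4) = C(2,2) × 0.6915^0 × 0.3085^2 = 1 × 1.0000 × 0.09517225 = 0.095172
Relative intensity = 0.095172 / 0.478172 × 100 = 19.90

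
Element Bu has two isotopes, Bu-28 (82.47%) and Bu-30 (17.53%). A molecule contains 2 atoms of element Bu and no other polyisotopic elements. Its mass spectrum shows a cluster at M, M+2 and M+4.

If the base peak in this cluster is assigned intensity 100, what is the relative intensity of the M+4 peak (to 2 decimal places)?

4.52

(0.8247 + 0.1753)^2 gives M 0.6801, M+2 0.2891, M+4 0.0307; the largest is M.
P(M) = C(2,0) × 0.8247^2 × 0.1753^0 = 1 × 0.68013009 × 1.0000 = 0.680130 (base)
P(M+4) = C(2,2) × 0.8247^0 × 0.1753^2 = 1 × 1.0000 × 0.03073009 = 0.030730
Relative intensity = 0.030730 / 0.680130 × 100 = 4.52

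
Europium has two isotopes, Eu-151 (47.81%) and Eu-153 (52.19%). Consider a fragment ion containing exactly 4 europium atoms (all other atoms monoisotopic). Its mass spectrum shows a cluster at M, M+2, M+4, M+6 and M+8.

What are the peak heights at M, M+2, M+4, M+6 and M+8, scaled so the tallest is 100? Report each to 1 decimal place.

Expanding (0.4781 + 0.5219)^4:
P(M) = 0.4781^4 = 0.052249
P(M+2) = 4 × 0.4781^3 × 0.5219^1 = 0.228141
P(M+4) = 6 × 0.4781^2 × 0.5219^2 = 0.373563
P(M+6) = 4 × 0.4781^1 × 0.5219^3 = 0.271857
P(M+8) = 0.5219^4 = 0.074191
The M+4 peak is largest (0.373563); scaling to 100 gives 14.0 : 61.1 : 100.0 : 72.8 : 19.9.

14.0 : 61.1 : 100.0 : 72.8 : 19.9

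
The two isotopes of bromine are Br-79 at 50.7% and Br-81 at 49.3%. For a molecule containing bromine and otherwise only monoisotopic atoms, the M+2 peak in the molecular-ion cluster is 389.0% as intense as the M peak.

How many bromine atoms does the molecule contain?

4

For n independent Br atoms, I(M+2)/I(M) = n · (abundance Br-81) / (abundance Br-79) = n · 0.493/0.507.
n = 3.890 × 0.507/0.493 = 4.00 ≈ 4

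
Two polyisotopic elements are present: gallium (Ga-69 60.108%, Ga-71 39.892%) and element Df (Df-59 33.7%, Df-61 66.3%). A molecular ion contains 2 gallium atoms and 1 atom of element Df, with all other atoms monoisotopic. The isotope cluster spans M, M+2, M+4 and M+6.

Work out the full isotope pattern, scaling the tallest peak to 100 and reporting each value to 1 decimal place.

30.4 : 100.0 : 92.6 : 26.3

Gallium pattern (n=2): 0.36129717 : 0.47956567 : 0.15913717
Element Df pattern (n=1): 0.3370 : 0.6630
Convolve the two distributions (both contribute in 2-u steps):
  M: 0.36129717×0.3370 = 0.121757
  M+2: 0.36129717×0.6630 + 0.47956567×0.3370 = 0.401154
  M+4: 0.47956567×0.6630 + 0.15913717×0.3370 = 0.371581
  M+6: 0.15913717×0.6630 = 0.105508
Scale to base peak (0.401154) = 100: 30.4 : 100.0 : 92.6 : 26.3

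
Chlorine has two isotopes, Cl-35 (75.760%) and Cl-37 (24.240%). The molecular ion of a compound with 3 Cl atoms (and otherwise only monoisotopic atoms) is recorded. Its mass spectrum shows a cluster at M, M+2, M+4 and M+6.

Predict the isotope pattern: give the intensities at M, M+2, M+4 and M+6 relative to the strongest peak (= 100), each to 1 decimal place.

Each Cl atom is independently Cl-35 (p = 0.75760) or Cl-37 (q = 0.24240); the cluster is the binomial expansion (p + q)^3.
P(M) = 0.75760^3 = 0.434830
P(M+2) = 3 × 0.75760^2 × 0.24240^1 = 0.417382
P(M+4) = 3 × 0.75760^1 × 0.24240^2 = 0.133545
P(M+6) = 0.24240^3 = 0.014243
The M peak is largest (0.434830); scaling to 100 gives 100.0 : 96.0 : 30.7 : 3.3.

100.0 : 96.0 : 30.7 : 3.3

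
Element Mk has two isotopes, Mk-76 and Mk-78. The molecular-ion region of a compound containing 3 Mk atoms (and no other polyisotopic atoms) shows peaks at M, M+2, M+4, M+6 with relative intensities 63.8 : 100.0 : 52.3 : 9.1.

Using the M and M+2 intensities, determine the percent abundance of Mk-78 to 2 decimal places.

34.32%

If p is the fraction of Mk that is Mk-76, then I(M+2)/I(M) = [C(3,1)·p^2·(1−p)] / p^3 = 3·(1−p)/p = 100.0/63.8 = 1.5674
(1−p)/p = 1.5674/3 = 0.5225  ⇒  p = 1/(1 + 0.5225) = 0.6568
Mk-76: 65.68%, Mk-78: 34.32%.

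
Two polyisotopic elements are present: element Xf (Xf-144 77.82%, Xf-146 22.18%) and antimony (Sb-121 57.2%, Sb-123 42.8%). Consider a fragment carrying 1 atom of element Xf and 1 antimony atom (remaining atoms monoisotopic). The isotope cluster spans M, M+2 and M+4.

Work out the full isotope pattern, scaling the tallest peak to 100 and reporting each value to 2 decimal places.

96.78 : 100.00 : 20.64

Element Xf pattern (n=1): 0.7782 : 0.2218
Antimony pattern (n=1): 0.5720 : 0.4280
Convolve the two distributions (both contribute in 2-u steps):
  M: 0.7782×0.5720 = 0.445130
  M+2: 0.7782×0.4280 + 0.2218×0.5720 = 0.459939
  M+4: 0.2218×0.4280 = 0.094930
Scale to base peak (0.459939) = 100: 96.78 : 100.00 : 20.64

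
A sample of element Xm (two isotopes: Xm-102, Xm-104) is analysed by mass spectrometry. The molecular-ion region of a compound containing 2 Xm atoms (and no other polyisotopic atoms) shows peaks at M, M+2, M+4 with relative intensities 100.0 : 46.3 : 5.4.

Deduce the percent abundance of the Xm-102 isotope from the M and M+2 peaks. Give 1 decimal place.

81.2%

If p is the fraction of Xm that is Xm-102, then I(M+2)/I(M) = [C(2,1)·p^1·(1−p)] / p^2 = 2·(1−p)/p = 46.3/100.0 = 0.4630
(1−p)/p = 0.4630/2 = 0.2315  ⇒  p = 1/(1 + 0.2315) = 0.8120
Xm-102: 81.2%, Xm-104: 18.8%.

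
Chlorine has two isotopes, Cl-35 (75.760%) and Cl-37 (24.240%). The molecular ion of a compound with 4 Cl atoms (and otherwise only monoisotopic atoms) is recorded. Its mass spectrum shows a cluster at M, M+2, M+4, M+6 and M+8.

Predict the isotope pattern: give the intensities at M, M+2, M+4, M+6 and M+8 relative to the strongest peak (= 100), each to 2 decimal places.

Each Cl atom is independently Cl-35 (p = 0.75760) or Cl-37 (q = 0.24240); the cluster is the binomial expansion (p + q)^4.
P(M) = 0.75760^4 = 0.329428
P(M+2) = 4 × 0.75760^3 × 0.24240^1 = 0.421612
P(M+4) = 6 × 0.75760^2 × 0.24240^2 = 0.202347
P(M+6) = 4 × 0.75760^1 × 0.24240^3 = 0.043162
P(M+8) = 0.24240^4 = 0.003452
The M+2 peak is largest (0.421612); scaling to 100 gives 78.14 : 100.00 : 47.99 : 10.24 : 0.82.

78.14 : 100.00 : 47.99 : 10.24 : 0.82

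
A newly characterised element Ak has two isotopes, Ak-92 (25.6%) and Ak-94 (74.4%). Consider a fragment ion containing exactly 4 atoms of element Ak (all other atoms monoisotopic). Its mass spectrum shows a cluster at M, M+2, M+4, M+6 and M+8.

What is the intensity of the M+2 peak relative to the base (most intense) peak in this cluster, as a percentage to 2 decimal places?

11.84%

Binomial terms of (0.256 + 0.744)^4: M 0.0043, M+2 0.0499, M+4 0.2177, M+6 0.4217, M+8 0.3064 → M+6 is the base peak.
P(M+6) = C(4,3) × 0.256^1 × 0.744^3 = 4 × 0.2560 × 0.41183078 = 0.421715 (base)
P(M+2) = C(4,1) × 0.256^3 × 0.744^1 = 4 × 0.01677722 × 0.7440 = 0.049929
Relative intensity = 0.049929 / 0.421715 × 100 = 11.84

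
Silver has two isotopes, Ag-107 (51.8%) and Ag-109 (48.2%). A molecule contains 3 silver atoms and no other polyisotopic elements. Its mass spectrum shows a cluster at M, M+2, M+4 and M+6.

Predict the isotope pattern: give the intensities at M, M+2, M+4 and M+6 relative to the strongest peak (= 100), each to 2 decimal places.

The 3 Ag atoms are independent, so intensities follow the terms of (0.518 + 0.482)^3.
P(M) = 0.518^3 = 0.138992
P(M+2) = 3 × 0.518^2 × 0.482^1 = 0.387997
P(M+4) = 3 × 0.518^1 × 0.482^2 = 0.361031
P(M+6) = 0.482^3 = 0.111980
The M+2 peak is largest (0.387997); scaling to 100 gives 35.82 : 100.00 : 93.05 : 28.86.

35.82 : 100.00 : 93.05 : 28.86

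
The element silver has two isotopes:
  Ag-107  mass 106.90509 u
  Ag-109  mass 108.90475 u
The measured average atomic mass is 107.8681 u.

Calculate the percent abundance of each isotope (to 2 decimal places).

Ag-107: 51.84%, Ag-109: 48.16%

With x = fraction of Ag-107 (so Ag-109 is 1 − x):
106.90509·x + 108.90475·(1 − x) = 107.8681
(106.90509 − 108.90475)·x = 107.8681 − 108.90475
x = -1.03665 / -1.99966 = 0.51841 → 51.84% Ag-107, 48.16% Ag-109.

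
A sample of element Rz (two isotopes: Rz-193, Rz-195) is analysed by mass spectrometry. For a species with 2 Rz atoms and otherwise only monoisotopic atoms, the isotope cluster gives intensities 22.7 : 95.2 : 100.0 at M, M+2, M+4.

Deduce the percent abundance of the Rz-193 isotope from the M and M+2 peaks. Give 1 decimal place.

32.3%

Let p = fractional abundance of Rz-193. I(M+2)/I(M) = [C(2,1)·p^1·(1−p)] / p^2 = 2·(1−p)/p = 95.2/22.7 = 4.1938
(1−p)/p = 4.1938/2 = 2.0969  ⇒  p = 1/(1 + 2.0969) = 0.3229
Rz-193: 32.3%, Rz-195: 67.7%.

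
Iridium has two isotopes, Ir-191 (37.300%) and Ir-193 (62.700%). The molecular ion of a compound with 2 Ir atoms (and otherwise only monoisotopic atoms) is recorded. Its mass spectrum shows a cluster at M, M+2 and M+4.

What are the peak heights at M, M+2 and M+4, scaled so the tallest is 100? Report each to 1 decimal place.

29.7 : 100.0 : 84.0

The 2 Ir atoms are independent, so intensities follow the terms of (0.37300 + 0.62700)^2.
P(M) = 0.37300^2 = 0.139129
P(M+2) = 2 × 0.37300^1 × 0.62700^1 = 0.467742
P(M+4) = 0.62700^2 = 0.393129
The M+2 peak is largest (0.467742); scaling to 100 gives 29.7 : 100.0 : 84.0.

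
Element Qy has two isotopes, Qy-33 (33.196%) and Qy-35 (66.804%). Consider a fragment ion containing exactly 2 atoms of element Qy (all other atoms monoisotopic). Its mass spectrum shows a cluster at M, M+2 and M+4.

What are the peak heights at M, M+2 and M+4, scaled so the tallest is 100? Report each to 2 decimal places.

24.69 : 99.38 : 100.00

The 2 Qy atoms are independent, so intensities follow the terms of (0.33196 + 0.66804)^2.
P(M) = 0.33196^2 = 0.110197
P(M+2) = 2 × 0.33196^1 × 0.66804^1 = 0.443525
P(M+4) = 0.66804^2 = 0.446277
The M+4 peak is largest (0.446277); scaling to 100 gives 24.69 : 99.38 : 100.00.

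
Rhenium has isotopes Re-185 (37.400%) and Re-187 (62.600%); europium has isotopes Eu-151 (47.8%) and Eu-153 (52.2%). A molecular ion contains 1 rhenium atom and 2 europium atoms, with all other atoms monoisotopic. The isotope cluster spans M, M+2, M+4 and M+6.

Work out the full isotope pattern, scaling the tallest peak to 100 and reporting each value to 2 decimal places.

Rhenium pattern (n=1): 0.3740 : 0.6260
Europium pattern (n=2): 0.228484 : 0.499032 : 0.272484
Convolve the two distributions (both contribute in 2-u steps):
  M: 0.3740×0.228484 = 0.085453
  M+2: 0.3740×0.499032 + 0.6260×0.228484 = 0.329669
  M+4: 0.3740×0.272484 + 0.6260×0.499032 = 0.414303
  M+6: 0.6260×0.272484 = 0.170575
Scale to base peak (0.414303) = 100: 20.63 : 79.57 : 100.00 : 41.17

20.63 : 79.57 : 100.00 : 41.17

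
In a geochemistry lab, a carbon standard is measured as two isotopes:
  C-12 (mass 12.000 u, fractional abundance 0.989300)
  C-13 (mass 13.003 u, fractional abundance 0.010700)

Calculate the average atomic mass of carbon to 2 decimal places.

12.01 u

The abundance-weighted mean is 0.989300 × 12.000 + 0.010700 × 13.003
= 11.8716 + 0.1391 = 12.0107 u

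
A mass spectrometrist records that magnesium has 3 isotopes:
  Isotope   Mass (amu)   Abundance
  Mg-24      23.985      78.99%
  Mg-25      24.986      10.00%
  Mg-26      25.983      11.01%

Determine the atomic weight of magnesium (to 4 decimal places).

24.3051 amu

Ar = Σ fᵢ·mᵢ = 0.7899 × 23.985 + 0.1000 × 24.986 + 0.1101 × 25.983
= 18.94575 + 2.49860 + 2.86073 = 24.30508 amu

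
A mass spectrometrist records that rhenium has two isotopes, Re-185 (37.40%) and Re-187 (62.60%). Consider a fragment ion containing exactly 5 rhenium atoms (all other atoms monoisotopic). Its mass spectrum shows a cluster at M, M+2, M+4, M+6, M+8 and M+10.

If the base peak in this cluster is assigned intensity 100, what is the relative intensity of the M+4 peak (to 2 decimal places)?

Term probabilities: M 0.0073, M+2 0.0612, M+4 0.2050, M+6 0.3431, M+8 0.2872, M+10 0.0961. Base peak = M+6.
P(M+6) = C(5,3) × 0.3740^2 × 0.6260^3 = 10 × 0.139876 × 0.24531438 = 0.343136 (base)
P(M+4) = C(5,2) × 0.3740^3 × 0.6260^2 = 10 × 0.05231362 × 0.391876 = 0.205005
Relative intensity = 0.205005 / 0.343136 × 100 = 59.74

59.74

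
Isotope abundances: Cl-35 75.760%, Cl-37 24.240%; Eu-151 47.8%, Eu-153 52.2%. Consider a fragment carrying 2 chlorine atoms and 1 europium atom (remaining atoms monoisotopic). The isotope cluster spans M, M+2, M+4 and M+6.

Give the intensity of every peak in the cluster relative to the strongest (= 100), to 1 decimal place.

57.7 : 100.0 : 46.3 : 6.5

Chlorine pattern (n=2): 0.57395776 : 0.36728448 : 0.05875776
Europium pattern (n=1): 0.4780 : 0.5220
Convolve the two distributions (both contribute in 2-u steps):
  M: 0.57395776×0.4780 = 0.274352
  M+2: 0.57395776×0.5220 + 0.36728448×0.4780 = 0.475168
  M+4: 0.36728448×0.5220 + 0.05875776×0.4780 = 0.219809
  M+6: 0.05875776×0.5220 = 0.030672
Scale to base peak (0.475168) = 100: 57.7 : 100.0 : 46.3 : 6.5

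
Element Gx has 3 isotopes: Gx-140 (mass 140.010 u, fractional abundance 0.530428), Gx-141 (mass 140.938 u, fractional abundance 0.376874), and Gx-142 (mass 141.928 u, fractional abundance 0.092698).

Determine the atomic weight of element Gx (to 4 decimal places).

Average mass = Σ (abundance × isotope mass) = 0.530428 × 140.010 + 0.376874 × 140.938 + 0.092698 × 141.928
= 74.26522 + 53.11587 + 13.15644 = 140.53753 u

140.5375 u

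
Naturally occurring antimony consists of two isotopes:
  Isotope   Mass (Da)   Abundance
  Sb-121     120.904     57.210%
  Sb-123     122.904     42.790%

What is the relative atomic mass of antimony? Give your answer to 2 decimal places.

Ar = Σ fᵢ·mᵢ = 0.57210 × 120.904 + 0.42790 × 122.904
= 69.1692 + 52.5906 = 121.7598 Da

121.76 Da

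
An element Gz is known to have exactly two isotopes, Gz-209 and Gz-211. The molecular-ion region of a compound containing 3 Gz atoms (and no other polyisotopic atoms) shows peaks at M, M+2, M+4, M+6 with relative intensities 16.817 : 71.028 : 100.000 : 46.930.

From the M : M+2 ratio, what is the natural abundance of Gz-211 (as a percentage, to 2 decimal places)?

Let p = fractional abundance of Gz-209. I(M+2)/I(M) = [C(3,1)·p^2·(1−p)] / p^3 = 3·(1−p)/p = 71.028/16.817 = 4.2236
(1−p)/p = 4.2236/3 = 1.4079  ⇒  p = 1/(1 + 1.4079) = 0.4153
Gz-209: 41.53%, Gz-211: 58.47%.

58.47%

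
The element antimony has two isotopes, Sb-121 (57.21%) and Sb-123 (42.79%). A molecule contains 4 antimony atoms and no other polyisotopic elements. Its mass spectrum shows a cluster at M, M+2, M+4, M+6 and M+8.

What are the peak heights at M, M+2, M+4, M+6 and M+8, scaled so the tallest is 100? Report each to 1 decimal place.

29.8 : 89.1 : 100.0 : 49.9 : 9.3

The 4 Sb atoms are independent, so intensities follow the terms of (0.5721 + 0.4279)^4.
P(M) = 0.5721^4 = 0.107124
P(M+2) = 4 × 0.5721^3 × 0.4279^1 = 0.320493
P(M+4) = 6 × 0.5721^2 × 0.4279^2 = 0.359567
P(M+6) = 4 × 0.5721^1 × 0.4279^3 = 0.179291
P(M+8) = 0.4279^4 = 0.033525
The M+4 peak is largest (0.359567); scaling to 100 gives 29.8 : 89.1 : 100.0 : 49.9 : 9.3.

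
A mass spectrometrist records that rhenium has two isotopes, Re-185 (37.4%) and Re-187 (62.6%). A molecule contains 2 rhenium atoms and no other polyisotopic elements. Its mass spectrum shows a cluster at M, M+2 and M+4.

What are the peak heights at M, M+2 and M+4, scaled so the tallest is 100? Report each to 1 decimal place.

The 2 Re atoms are independent, so intensities follow the terms of (0.374 + 0.626)^2.
P(M) = 0.374^2 = 0.139876
P(M+2) = 2 × 0.374^1 × 0.626^1 = 0.468248
P(M+4) = 0.626^2 = 0.391876
The M+2 peak is largest (0.468248); scaling to 100 gives 29.9 : 100.0 : 83.7.

29.9 : 100.0 : 83.7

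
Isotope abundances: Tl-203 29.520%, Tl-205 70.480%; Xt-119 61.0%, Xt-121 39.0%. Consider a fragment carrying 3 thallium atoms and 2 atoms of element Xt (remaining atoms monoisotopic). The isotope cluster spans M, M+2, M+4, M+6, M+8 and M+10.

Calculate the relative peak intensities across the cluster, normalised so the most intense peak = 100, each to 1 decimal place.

Thallium pattern (n=3): 0.02572463 : 0.18425524 : 0.43991564 : 0.35010449
Element Xt pattern (n=2): 0.3721 : 0.4758 : 0.1521
Convolve the two distributions (both contribute in 2-u steps):
  M: 0.02572463×0.3721 = 0.009572
  M+2: 0.02572463×0.4758 + 0.18425524×0.3721 = 0.080801
  M+4: 0.02572463×0.1521 + 0.18425524×0.4758 + 0.43991564×0.3721 = 0.255274
  M+6: 0.18425524×0.1521 + 0.43991564×0.4758 + 0.35010449×0.3721 = 0.367611
  M+8: 0.43991564×0.1521 + 0.35010449×0.4758 = 0.233491
  M+10: 0.35010449×0.1521 = 0.053251
Scale to base peak (0.367611) = 100: 2.6 : 22.0 : 69.4 : 100.0 : 63.5 : 14.5

2.6 : 22.0 : 69.4 : 100.0 : 63.5 : 14.5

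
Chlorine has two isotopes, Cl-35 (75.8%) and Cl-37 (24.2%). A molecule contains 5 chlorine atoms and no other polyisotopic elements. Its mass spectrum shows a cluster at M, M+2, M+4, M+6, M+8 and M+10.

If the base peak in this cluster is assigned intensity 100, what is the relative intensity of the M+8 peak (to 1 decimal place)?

Term probabilities: M 0.2502, M+2 0.3994, M+4 0.2551, M+6 0.0814, M+8 0.0130, M+10 0.0008. Base peak = M+2.
P(M+2) = C(5,1) × 0.758^4 × 0.242^1 = 5 × 0.33012379 × 0.2420 = 0.399450 (base)
P(M+8) = C(5,4) × 0.758^1 × 0.242^4 = 5 × 0.7580 × 0.00342974 = 0.012999
Relative intensity = 0.012999 / 0.399450 × 100 = 3.3

3.3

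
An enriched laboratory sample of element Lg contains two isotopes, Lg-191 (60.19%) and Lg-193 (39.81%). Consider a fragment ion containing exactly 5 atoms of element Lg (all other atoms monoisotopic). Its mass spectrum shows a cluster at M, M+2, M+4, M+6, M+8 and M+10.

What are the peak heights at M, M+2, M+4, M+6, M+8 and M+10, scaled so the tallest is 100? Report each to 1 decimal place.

Expanding (0.6019 + 0.3981)^5:
P(M) = 0.6019^5 = 0.078999
P(M+2) = 5 × 0.6019^4 × 0.3981^1 = 0.261252
P(M+4) = 10 × 0.6019^3 × 0.3981^2 = 0.345587
P(M+6) = 10 × 0.6019^2 × 0.3981^3 = 0.228573
P(M+8) = 5 × 0.6019^1 × 0.3981^4 = 0.075590
P(M+10) = 0.3981^5 = 0.009999
The M+4 peak is largest (0.345587); scaling to 100 gives 22.9 : 75.6 : 100.0 : 66.1 : 21.9 : 2.9.

22.9 : 75.6 : 100.0 : 66.1 : 21.9 : 2.9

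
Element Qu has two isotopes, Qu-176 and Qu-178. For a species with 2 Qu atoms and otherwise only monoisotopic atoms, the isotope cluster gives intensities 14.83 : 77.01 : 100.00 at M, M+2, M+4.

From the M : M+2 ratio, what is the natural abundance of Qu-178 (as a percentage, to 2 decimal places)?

72.19%

Let p = fractional abundance of Qu-176. I(M+2)/I(M) = [C(2,1)·p^1·(1−p)] / p^2 = 2·(1−p)/p = 77.01/14.83 = 5.1929
(1−p)/p = 5.1929/2 = 2.5964  ⇒  p = 1/(1 + 2.5964) = 0.2781
Qu-176: 27.81%, Qu-178: 72.19%.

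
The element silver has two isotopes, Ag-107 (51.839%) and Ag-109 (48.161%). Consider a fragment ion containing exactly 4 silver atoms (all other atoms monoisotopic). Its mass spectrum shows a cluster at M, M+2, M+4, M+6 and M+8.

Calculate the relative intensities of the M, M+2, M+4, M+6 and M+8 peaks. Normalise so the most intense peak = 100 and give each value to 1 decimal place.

Expanding (0.51839 + 0.48161)^4:
P(M) = 0.51839^4 = 0.072215
P(M+2) = 4 × 0.51839^3 × 0.48161^1 = 0.268365
P(M+4) = 6 × 0.51839^2 × 0.48161^2 = 0.373986
P(M+6) = 4 × 0.51839^1 × 0.48161^3 = 0.231634
P(M+8) = 0.48161^4 = 0.053800
The M+4 peak is largest (0.373986); scaling to 100 gives 19.3 : 71.8 : 100.0 : 61.9 : 14.4.

19.3 : 71.8 : 100.0 : 61.9 : 14.4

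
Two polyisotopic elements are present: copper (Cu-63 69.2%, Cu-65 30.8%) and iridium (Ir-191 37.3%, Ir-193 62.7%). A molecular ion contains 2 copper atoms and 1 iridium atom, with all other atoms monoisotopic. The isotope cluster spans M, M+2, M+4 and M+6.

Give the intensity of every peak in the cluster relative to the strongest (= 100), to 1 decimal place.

38.9 : 100.0 : 65.9 : 13.0

Copper pattern (n=2): 0.478864 : 0.426272 : 0.094864
Iridium pattern (n=1): 0.3730 : 0.6270
Convolve the two distributions (both contribute in 2-u steps):
  M: 0.478864×0.3730 = 0.178616
  M+2: 0.478864×0.6270 + 0.426272×0.3730 = 0.459247
  M+4: 0.426272×0.6270 + 0.094864×0.3730 = 0.302657
  M+6: 0.094864×0.6270 = 0.059480
Scale to base peak (0.459247) = 100: 38.9 : 100.0 : 65.9 : 13.0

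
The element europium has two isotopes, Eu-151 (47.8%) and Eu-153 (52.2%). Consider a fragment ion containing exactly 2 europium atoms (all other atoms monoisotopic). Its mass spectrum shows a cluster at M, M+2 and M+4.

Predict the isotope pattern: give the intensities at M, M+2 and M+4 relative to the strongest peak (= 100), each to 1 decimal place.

The 2 Eu atoms are independent, so intensities follow the terms of (0.478 + 0.522)^2.
P(M) = 0.478^2 = 0.228484
P(M+2) = 2 × 0.478^1 × 0.522^1 = 0.499032
P(M+4) = 0.522^2 = 0.272484
The M+2 peak is largest (0.499032); scaling to 100 gives 45.8 : 100.0 : 54.6.

45.8 : 100.0 : 54.6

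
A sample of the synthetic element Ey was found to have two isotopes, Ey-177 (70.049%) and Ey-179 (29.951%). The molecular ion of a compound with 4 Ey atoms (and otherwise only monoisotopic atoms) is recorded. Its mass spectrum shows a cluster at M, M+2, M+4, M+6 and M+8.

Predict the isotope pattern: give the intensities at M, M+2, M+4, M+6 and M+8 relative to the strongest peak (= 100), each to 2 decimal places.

58.47 : 100.00 : 64.14 : 18.28 : 1.95

Expanding (0.70049 + 0.29951)^4:
P(M) = 0.70049^4 = 0.240773
P(M+2) = 4 × 0.70049^3 × 0.29951^1 = 0.411791
P(M+4) = 6 × 0.70049^2 × 0.29951^2 = 0.264106
P(M+6) = 4 × 0.70049^1 × 0.29951^3 = 0.075283
P(M+8) = 0.29951^4 = 0.008047
The M+2 peak is largest (0.411791); scaling to 100 gives 58.47 : 100.00 : 64.14 : 18.28 : 1.95.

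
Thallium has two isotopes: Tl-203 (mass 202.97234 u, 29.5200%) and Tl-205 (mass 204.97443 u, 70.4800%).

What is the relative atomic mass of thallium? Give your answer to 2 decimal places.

Ar = Σ fᵢ·mᵢ = 0.295200 × 202.97234 + 0.704800 × 204.97443
= 59.917435 + 144.465978 = 204.383413 u

204.38 u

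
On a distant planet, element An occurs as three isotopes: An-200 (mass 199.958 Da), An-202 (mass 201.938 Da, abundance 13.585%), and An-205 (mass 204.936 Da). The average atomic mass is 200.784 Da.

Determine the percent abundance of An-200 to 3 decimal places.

Let x and y be the fractions of An-200 and An-205. Then x + y = 1 − 0.13585 = 0.86415 and 199.958x + 204.936y = 200.784 − 0.13585×201.938 = 173.3507227.
Substituting: 199.958x + 204.936(0.86415 − x) = 173.3507227
(199.958 − 204.936)x = -3.7447217  ⇒  x = 0.75225, y = 0.11190
An-200: 75.225%, An-205: 11.190%.

75.225%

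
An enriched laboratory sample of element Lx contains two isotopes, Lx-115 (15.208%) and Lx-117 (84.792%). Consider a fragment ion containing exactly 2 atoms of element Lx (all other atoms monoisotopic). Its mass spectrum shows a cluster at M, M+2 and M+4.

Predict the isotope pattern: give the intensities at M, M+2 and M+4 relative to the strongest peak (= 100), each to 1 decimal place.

3.2 : 35.9 : 100.0

Each Lx atom is independently Lx-115 (p = 0.15208) or Lx-117 (q = 0.84792); the cluster is the binomial expansion (p + q)^2.
P(M) = 0.15208^2 = 0.023128
P(M+2) = 2 × 0.15208^1 × 0.84792^1 = 0.257903
P(M+4) = 0.84792^2 = 0.718968
The M+4 peak is largest (0.718968); scaling to 100 gives 3.2 : 35.9 : 100.0.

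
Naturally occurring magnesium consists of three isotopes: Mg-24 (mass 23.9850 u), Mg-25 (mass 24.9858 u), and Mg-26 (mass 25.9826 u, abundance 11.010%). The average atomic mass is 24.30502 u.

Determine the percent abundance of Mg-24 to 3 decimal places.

78.990%

The remaining 88.990% is split between Mg-24 (fraction x) and Mg-25 (fraction 0.88990 − x).
Substituting: 23.9850x + 24.9858(0.88990 − x) = 21.44433574
(23.9850 − 24.9858)x = -0.79052768  ⇒  x = 0.78990, y = 0.10000
Mg-24: 78.990%, Mg-25: 10.000%.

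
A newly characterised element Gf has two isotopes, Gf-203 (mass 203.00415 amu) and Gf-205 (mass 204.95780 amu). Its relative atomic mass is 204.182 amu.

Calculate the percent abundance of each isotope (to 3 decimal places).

Gf-203: 39.710%, Gf-205: 60.290%

Let x be the fractional abundance of Gf-203; then Gf-205 has abundance 1 − x.
203.00415·x + 204.95780·(1 − x) = 204.182
(203.00415 − 204.95780)·x = 204.182 − 204.95780
x = -0.77580 / -1.95365 = 0.39710 → 39.710% Gf-203, 60.290% Gf-205.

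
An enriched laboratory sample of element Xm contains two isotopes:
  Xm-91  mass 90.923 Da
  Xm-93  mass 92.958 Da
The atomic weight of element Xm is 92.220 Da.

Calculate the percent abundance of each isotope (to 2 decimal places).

Xm-91: 36.27%, Xm-93: 63.73%

Writing the weighted mean with unknown fraction x of Xm-91:
90.923·x + 92.958·(1 − x) = 92.220
(90.923 − 92.958)·x = 92.220 − 92.958
x = -0.738 / -2.035 = 0.36265 → 36.27% Xm-91, 63.73% Xm-93.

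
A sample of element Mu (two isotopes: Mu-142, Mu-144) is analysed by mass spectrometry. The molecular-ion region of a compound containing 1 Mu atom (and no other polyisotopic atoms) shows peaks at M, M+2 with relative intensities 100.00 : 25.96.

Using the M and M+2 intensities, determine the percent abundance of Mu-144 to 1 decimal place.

20.6%

Write p for the Mu-142 fraction. I(M+2)/I(M) = [C(1,1)·p^0·(1−p)] / p^1 = 1·(1−p)/p = 25.96/100.00 = 0.2596
(1−p)/p = 0.2596/1 = 0.2596  ⇒  p = 1/(1 + 0.2596) = 0.7939
Mu-142: 79.4%, Mu-144: 20.6%.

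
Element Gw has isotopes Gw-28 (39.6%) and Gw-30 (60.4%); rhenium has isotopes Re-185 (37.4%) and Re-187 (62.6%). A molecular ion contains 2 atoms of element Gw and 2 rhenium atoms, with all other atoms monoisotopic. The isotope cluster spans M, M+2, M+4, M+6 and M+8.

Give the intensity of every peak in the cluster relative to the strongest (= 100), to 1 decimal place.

6.1 : 39.2 : 93.9 : 100.0 : 39.9

Element Gw pattern (n=2): 0.156816 : 0.478368 : 0.364816
Rhenium pattern (n=2): 0.139876 : 0.468248 : 0.391876
Convolve the two distributions (both contribute in 2-u steps):
  M: 0.156816×0.139876 = 0.021935
  M+2: 0.156816×0.468248 + 0.478368×0.139876 = 0.140341
  M+4: 0.156816×0.391876 + 0.478368×0.468248 + 0.364816×0.139876 = 0.336476
  M+6: 0.478368×0.391876 + 0.364816×0.468248 = 0.358285
  M+8: 0.364816×0.391876 = 0.142963
Scale to base peak (0.358285) = 100: 6.1 : 39.2 : 93.9 : 100.0 : 39.9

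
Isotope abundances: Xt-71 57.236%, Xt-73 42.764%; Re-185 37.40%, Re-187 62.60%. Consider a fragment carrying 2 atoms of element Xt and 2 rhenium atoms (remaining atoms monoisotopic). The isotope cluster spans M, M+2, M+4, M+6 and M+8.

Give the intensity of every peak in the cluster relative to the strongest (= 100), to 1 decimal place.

Element Xt pattern (n=2): 0.32759597 : 0.48952806 : 0.18287597
Rhenium pattern (n=2): 0.139876 : 0.468248 : 0.391876
Convolve the two distributions (both contribute in 2-u steps):
  M: 0.32759597×0.139876 = 0.045823
  M+2: 0.32759597×0.468248 + 0.48952806×0.139876 = 0.221869
  M+4: 0.32759597×0.391876 + 0.48952806×0.468248 + 0.18287597×0.139876 = 0.383177
  M+6: 0.48952806×0.391876 + 0.18287597×0.468248 = 0.277466
  M+8: 0.18287597×0.391876 = 0.071665
Scale to base peak (0.383177) = 100: 12.0 : 57.9 : 100.0 : 72.4 : 18.7

12.0 : 57.9 : 100.0 : 72.4 : 18.7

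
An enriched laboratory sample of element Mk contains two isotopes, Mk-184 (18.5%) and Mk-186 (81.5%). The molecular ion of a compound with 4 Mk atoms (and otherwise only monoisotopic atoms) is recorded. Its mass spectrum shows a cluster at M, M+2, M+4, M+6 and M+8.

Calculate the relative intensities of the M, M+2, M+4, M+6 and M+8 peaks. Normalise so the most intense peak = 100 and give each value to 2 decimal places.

0.27 : 4.68 : 30.92 : 90.80 : 100.00

Expanding (0.185 + 0.815)^4:
P(M) = 0.185^4 = 0.001171
P(M+2) = 4 × 0.185^3 × 0.815^1 = 0.020641
P(M+4) = 6 × 0.185^2 × 0.815^2 = 0.136399
P(M+6) = 4 × 0.185^1 × 0.815^3 = 0.400594
P(M+8) = 0.815^4 = 0.441195
The M+8 peak is largest (0.441195); scaling to 100 gives 0.27 : 4.68 : 30.92 : 90.80 : 100.00.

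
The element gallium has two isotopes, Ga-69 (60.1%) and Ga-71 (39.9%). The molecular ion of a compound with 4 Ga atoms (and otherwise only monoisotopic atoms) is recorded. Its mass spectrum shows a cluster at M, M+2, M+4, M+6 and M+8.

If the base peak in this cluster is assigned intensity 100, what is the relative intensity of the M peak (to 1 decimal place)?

Term probabilities: M 0.1305, M+2 0.3465, M+4 0.3450, M+6 0.1527, M+8 0.0253. Base peak = M+2.
P(M+2) = C(4,1) × 0.601^3 × 0.399^1 = 4 × 0.2170818 × 0.3990 = 0.346463 (base)
P(M) = C(4,0) × 0.601^4 × 0.399^0 = 1 × 0.13046616 × 1.0000 = 0.130466
Relative intensity = 0.130466 / 0.346463 × 100 = 37.7

37.7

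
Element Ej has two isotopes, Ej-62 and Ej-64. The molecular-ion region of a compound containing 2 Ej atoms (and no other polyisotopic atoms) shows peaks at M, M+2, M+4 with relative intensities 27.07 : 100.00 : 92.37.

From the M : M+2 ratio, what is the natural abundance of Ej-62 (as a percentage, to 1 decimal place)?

Let p = fractional abundance of Ej-62. I(M+2)/I(M) = [C(2,1)·p^1·(1−p)] / p^2 = 2·(1−p)/p = 100.00/27.07 = 3.6941
(1−p)/p = 3.6941/2 = 1.8471  ⇒  p = 1/(1 + 1.8471) = 0.3512
Ej-62: 35.1%, Ej-64: 64.9%.

35.1%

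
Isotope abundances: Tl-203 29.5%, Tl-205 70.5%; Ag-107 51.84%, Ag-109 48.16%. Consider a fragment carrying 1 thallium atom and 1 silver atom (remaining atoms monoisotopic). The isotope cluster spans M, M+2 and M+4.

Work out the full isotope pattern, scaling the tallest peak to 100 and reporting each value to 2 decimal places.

Thallium pattern (n=1): 0.2950 : 0.7050
Silver pattern (n=1): 0.5184 : 0.4816
Convolve the two distributions (both contribute in 2-u steps):
  M: 0.2950×0.5184 = 0.152928
  M+2: 0.2950×0.4816 + 0.7050×0.5184 = 0.507544
  M+4: 0.7050×0.4816 = 0.339528
Scale to base peak (0.507544) = 100: 30.13 : 100.00 : 66.90

30.13 : 100.00 : 66.90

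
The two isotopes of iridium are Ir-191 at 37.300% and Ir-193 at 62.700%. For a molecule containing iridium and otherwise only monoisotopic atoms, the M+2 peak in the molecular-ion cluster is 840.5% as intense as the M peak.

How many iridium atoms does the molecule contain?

5

With n Ir atoms, P(M+2)/P(M) = C(n,1)·p^(n−1)q / p^n = n·q/p = n · 0.62700/0.37300.
n = 8.405 × 0.37300/0.62700 = 5.00 ≈ 5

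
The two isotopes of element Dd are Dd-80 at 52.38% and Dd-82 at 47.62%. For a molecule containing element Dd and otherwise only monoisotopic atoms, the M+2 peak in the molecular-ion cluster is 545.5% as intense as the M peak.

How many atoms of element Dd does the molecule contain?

With n Dd atoms, P(M+2)/P(M) = C(n,1)·p^(n−1)q / p^n = n·q/p = n · 0.4762/0.5238.
n = 5.455 × 0.5238/0.4762 = 6.00 ≈ 6

6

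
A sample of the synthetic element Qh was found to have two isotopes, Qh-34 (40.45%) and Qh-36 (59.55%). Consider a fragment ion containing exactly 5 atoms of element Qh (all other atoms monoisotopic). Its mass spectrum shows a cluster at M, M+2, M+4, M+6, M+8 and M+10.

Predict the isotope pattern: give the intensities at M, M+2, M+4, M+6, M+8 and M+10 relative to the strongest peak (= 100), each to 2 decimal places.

3.13 : 23.07 : 67.93 : 100.00 : 73.61 : 21.67

The 5 Qh atoms are independent, so intensities follow the terms of (0.4045 + 0.5955)^5.
P(M) = 0.4045^5 = 0.010829
P(M+2) = 5 × 0.4045^4 × 0.5955^1 = 0.079712
P(M+4) = 10 × 0.4045^3 × 0.5955^2 = 0.234703
P(M+6) = 10 × 0.4045^2 × 0.5955^3 = 0.345527
P(M+8) = 5 × 0.4045^1 × 0.5955^4 = 0.254341
P(M+10) = 0.5955^5 = 0.074887
The M+6 peak is largest (0.345527); scaling to 100 gives 3.13 : 23.07 : 67.93 : 100.00 : 73.61 : 21.67.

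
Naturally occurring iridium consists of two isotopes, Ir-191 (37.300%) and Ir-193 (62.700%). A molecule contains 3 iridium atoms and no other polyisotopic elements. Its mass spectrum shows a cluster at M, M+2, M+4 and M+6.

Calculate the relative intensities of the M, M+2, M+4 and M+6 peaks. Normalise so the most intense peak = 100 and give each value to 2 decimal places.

Expanding (0.37300 + 0.62700)^3:
P(M) = 0.37300^3 = 0.051895
P(M+2) = 3 × 0.37300^2 × 0.62700^1 = 0.261702
P(M+4) = 3 × 0.37300^1 × 0.62700^2 = 0.439911
P(M+6) = 0.62700^3 = 0.246492
The M+4 peak is largest (0.439911); scaling to 100 gives 11.80 : 59.49 : 100.00 : 56.03.

11.80 : 59.49 : 100.00 : 56.03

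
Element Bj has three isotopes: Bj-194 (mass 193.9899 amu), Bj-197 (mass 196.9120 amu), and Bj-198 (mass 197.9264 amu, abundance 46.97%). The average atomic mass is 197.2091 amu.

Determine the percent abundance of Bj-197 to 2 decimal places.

46.89%

The remaining 53.03% is split between Bj-194 (fraction x) and Bj-197 (fraction 0.5303 − x).
Substituting: 193.9899x + 196.9120(0.5303 − x) = 104.24306992
(193.9899 − 196.9120)x = -0.17936368  ⇒  x = 0.06138, y = 0.46892
Bj-194: 6.14%, Bj-197: 46.89%.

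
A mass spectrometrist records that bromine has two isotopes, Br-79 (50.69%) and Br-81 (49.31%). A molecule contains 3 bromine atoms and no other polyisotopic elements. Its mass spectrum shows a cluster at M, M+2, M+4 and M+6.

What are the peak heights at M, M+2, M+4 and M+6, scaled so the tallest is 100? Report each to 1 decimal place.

34.3 : 100.0 : 97.3 : 31.5

Expanding (0.5069 + 0.4931)^3:
P(M) = 0.5069^3 = 0.130247
P(M+2) = 3 × 0.5069^2 × 0.4931^1 = 0.380103
P(M+4) = 3 × 0.5069^1 × 0.4931^2 = 0.369755
P(M+6) = 0.4931^3 = 0.119896
The M+2 peak is largest (0.380103); scaling to 100 gives 34.3 : 100.0 : 97.3 : 31.5.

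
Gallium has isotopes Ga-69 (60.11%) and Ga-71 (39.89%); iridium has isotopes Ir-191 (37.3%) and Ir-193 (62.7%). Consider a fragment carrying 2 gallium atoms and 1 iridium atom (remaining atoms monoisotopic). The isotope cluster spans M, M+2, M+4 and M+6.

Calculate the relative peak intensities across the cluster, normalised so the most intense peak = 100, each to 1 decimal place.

33.2 : 100.0 : 88.8 : 24.6

Gallium pattern (n=2): 0.36132121 : 0.47955758 : 0.15912121
Iridium pattern (n=1): 0.3730 : 0.6270
Convolve the two distributions (both contribute in 2-u steps):
  M: 0.36132121×0.3730 = 0.134773
  M+2: 0.36132121×0.6270 + 0.47955758×0.3730 = 0.405423
  M+4: 0.47955758×0.6270 + 0.15912121×0.3730 = 0.360035
  M+6: 0.15912121×0.6270 = 0.099769
Scale to base peak (0.405423) = 100: 33.2 : 100.0 : 88.8 : 24.6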